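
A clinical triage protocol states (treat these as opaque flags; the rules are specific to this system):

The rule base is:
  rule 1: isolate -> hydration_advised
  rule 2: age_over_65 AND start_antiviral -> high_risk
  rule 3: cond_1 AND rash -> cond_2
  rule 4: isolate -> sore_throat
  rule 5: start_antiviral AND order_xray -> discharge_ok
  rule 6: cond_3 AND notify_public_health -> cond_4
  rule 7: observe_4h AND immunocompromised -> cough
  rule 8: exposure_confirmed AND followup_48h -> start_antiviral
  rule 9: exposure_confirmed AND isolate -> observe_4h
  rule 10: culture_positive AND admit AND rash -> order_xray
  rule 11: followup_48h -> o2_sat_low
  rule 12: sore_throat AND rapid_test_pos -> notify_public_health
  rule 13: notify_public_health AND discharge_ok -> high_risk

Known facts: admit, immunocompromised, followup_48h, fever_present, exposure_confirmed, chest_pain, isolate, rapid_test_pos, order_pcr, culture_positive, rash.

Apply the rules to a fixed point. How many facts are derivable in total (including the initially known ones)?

21

Round 1 fires rule 1, rule 4, rule 8, rule 9, rule 10, rule 11, giving hydration_advised, sore_throat, start_antiviral, observe_4h, order_xray, o2_sat_low.
Round 2 fires rule 5, rule 7, rule 12, giving discharge_ok, cough, notify_public_health.
Round 3 fires rule 13, giving high_risk.
Closure: {admit, chest_pain, cough, culture_positive, discharge_ok, exposure_confirmed, fever_present, followup_48h, high_risk, hydration_advised, immunocompromised, isolate, notify_public_health, o2_sat_low, observe_4h, order_pcr, order_xray, rapid_test_pos, rash, sore_throat, start_antiviral} — 21 facts.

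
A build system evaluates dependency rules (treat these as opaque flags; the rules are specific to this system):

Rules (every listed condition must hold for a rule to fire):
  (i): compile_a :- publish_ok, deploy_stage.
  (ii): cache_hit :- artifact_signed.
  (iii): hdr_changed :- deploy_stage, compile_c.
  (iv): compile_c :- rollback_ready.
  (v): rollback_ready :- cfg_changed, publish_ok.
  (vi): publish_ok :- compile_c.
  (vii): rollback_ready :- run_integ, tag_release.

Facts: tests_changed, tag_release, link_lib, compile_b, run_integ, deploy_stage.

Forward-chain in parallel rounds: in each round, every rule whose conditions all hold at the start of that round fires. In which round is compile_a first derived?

Round 1 fires (vii), giving rollback_ready.
Round 2 fires (iv), giving compile_c.
Round 3 fires (iii), (vi), giving hdr_changed, publish_ok.
Round 4 fires (i), giving compile_a.
compile_a first appears in round 4.

4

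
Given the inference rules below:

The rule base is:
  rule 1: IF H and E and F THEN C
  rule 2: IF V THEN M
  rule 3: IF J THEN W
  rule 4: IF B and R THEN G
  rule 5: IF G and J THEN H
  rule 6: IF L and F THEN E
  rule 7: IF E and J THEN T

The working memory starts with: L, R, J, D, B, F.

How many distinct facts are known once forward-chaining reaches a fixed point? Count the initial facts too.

12

Round 1 fires rule 3, rule 4, rule 6, giving W, G, E.
Round 2 fires rule 5, rule 7, giving H, T.
Round 3 fires rule 1, giving C.
Closure: {B, C, D, E, F, G, H, J, L, R, T, W} — 12 facts.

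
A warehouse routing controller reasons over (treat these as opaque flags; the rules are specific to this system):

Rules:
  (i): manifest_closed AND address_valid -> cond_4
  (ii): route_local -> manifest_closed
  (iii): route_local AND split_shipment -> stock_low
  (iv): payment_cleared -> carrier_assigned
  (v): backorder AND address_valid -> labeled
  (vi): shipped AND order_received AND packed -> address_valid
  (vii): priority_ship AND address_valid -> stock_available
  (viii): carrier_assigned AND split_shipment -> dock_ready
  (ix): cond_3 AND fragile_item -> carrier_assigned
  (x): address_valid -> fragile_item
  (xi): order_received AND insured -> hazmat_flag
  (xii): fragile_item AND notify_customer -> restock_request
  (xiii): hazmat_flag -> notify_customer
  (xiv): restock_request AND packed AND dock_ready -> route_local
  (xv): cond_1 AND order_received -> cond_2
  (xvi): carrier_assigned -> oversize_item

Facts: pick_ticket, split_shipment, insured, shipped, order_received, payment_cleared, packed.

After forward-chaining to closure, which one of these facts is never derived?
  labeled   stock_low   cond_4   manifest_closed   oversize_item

[1] (iv) [payment_cleared -> carrier_assigned]; (vi) [shipped AND order_received AND packed -> address_valid]; (xi) [order_received AND insured -> hazmat_flag]. ⇒ new: carrier_assigned, address_valid, hazmat_flag.
[2] (viii) [carrier_assigned AND split_shipment -> dock_ready]; (x) [address_valid -> fragile_item]; (xiii) [hazmat_flag -> notify_customer]; (xvi) [carrier_assigned -> oversize_item]. ⇒ new: dock_ready, fragile_item, notify_customer, oversize_item.
[3] (xii) [fragile_item AND notify_customer -> restock_request]. ⇒ new: restock_request.
[4] (xiv) [restock_request AND packed AND dock_ready -> route_local]. ⇒ new: route_local.
[5] (ii) [route_local -> manifest_closed]; (iii) [route_local AND split_shipment -> stock_low]. ⇒ new: manifest_closed, stock_low.
[6] (i) [manifest_closed AND address_valid -> cond_4]. ⇒ new: cond_4.
Derived: cond_4 (round 6), stock_low (round 5), oversize_item (round 2), manifest_closed (round 5). labeled never appears in any round.

labeled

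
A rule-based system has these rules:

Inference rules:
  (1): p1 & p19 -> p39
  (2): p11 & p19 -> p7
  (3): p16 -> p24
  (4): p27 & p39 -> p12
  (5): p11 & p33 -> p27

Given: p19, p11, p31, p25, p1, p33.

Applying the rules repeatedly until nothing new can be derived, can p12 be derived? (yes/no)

Round 1 fires (1), (2), (5), giving p39, p7, p27.
Round 2 fires (4), giving p12.
p12 appears in round 2, so it is derivable.

yes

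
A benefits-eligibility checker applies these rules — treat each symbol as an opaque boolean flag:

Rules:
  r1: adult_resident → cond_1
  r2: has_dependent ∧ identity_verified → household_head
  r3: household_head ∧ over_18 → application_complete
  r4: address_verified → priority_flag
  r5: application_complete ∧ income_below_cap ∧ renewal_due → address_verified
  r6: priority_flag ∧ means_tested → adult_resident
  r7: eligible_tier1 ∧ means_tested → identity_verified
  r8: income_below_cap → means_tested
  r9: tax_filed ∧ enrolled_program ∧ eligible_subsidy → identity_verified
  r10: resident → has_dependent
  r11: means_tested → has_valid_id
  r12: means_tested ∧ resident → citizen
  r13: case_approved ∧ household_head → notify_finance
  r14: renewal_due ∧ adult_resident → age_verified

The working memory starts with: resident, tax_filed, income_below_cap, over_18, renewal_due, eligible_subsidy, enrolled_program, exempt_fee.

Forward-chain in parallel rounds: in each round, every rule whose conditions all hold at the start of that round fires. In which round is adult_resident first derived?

[1] r8 [income_below_cap → means_tested]; r9 [tax_filed ∧ enrolled_program ∧ eligible_subsidy → identity_verified]; r10 [resident → has_dependent]. ⇒ new: means_tested, identity_verified, has_dependent.
[2] r2 [has_dependent ∧ identity_verified → household_head]; r11 [means_tested → has_valid_id]; r12 [means_tested ∧ resident → citizen]. ⇒ new: household_head, has_valid_id, citizen.
[3] r3 [household_head ∧ over_18 → application_complete]. ⇒ new: application_complete.
[4] r5 [application_complete ∧ income_below_cap ∧ renewal_due → address_verified]. ⇒ new: address_verified.
[5] r4 [address_verified → priority_flag]. ⇒ new: priority_flag.
[6] r6 [priority_flag ∧ means_tested → adult_resident]. ⇒ new: adult_resident.
adult_resident first appears in round 6.

6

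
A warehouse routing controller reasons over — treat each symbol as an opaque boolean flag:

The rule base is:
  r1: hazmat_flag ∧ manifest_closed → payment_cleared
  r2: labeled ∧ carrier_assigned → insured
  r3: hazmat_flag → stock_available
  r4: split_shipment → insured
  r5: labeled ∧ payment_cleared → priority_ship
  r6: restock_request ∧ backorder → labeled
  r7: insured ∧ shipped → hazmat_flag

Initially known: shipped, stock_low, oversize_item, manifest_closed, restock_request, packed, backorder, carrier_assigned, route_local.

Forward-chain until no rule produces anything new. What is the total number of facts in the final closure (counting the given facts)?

Round 1: r6 [restock_request ∧ backorder → labeled]. Adds labeled.
Round 2: r2 [labeled ∧ carrier_assigned → insured]. Adds insured.
Round 3: r7 [insured ∧ shipped → hazmat_flag]. Adds hazmat_flag.
Round 4: r1 [hazmat_flag ∧ manifest_closed → payment_cleared]; r3 [hazmat_flag → stock_available]. Adds payment_cleared, stock_available.
Round 5: r5 [labeled ∧ payment_cleared → priority_ship]. Adds priority_ship.
Closure: {backorder, carrier_assigned, hazmat_flag, insured, labeled, manifest_closed, oversize_item, packed, payment_cleared, priority_ship, restock_request, route_local, shipped, stock_available, stock_low} — 15 facts.

15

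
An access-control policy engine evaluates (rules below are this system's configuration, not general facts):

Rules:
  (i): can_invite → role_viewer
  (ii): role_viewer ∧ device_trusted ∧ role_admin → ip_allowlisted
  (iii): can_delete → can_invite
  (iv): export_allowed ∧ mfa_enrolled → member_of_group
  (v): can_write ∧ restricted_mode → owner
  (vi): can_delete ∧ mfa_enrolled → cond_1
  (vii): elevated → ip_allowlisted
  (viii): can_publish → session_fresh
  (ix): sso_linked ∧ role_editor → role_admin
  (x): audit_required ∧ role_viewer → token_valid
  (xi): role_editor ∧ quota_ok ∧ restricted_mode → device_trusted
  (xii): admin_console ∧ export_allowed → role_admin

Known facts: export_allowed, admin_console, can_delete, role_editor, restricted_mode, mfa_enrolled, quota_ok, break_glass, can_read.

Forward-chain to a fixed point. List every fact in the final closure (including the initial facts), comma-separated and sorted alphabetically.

admin_console, break_glass, can_delete, can_invite, can_read, cond_1, device_trusted, export_allowed, ip_allowlisted, member_of_group, mfa_enrolled, quota_ok, restricted_mode, role_admin, role_editor, role_viewer

[1] (iii) [can_delete → can_invite]; (iv) [export_allowed ∧ mfa_enrolled → member_of_group]; (vi) [can_delete ∧ mfa_enrolled → cond_1]; (xi) [role_editor ∧ quota_ok ∧ restricted_mode → device_trusted]; (xii) [admin_console ∧ export_allowed → role_admin]. ⇒ new: can_invite, member_of_group, cond_1, device_trusted, role_admin.
[2] (i) [can_invite → role_viewer]. ⇒ new: role_viewer.
[3] (ii) [role_viewer ∧ device_trusted ∧ role_admin → ip_allowlisted]. ⇒ new: ip_allowlisted.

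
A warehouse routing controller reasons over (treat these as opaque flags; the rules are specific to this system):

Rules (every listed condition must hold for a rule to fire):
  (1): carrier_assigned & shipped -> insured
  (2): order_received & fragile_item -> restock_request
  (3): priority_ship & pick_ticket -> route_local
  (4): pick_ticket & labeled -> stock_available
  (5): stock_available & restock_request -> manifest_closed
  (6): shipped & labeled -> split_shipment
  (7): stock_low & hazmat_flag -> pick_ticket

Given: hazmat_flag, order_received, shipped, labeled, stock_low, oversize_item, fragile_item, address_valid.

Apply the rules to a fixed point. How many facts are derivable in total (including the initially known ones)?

Round 1 fires (2), (6), (7), giving restock_request, split_shipment, pick_ticket.
Round 2 fires (4), giving stock_available.
Round 3 fires (5), giving manifest_closed.
Closure: {address_valid, fragile_item, hazmat_flag, labeled, manifest_closed, order_received, oversize_item, pick_ticket, restock_request, shipped, split_shipment, stock_available, stock_low} — 13 facts.

13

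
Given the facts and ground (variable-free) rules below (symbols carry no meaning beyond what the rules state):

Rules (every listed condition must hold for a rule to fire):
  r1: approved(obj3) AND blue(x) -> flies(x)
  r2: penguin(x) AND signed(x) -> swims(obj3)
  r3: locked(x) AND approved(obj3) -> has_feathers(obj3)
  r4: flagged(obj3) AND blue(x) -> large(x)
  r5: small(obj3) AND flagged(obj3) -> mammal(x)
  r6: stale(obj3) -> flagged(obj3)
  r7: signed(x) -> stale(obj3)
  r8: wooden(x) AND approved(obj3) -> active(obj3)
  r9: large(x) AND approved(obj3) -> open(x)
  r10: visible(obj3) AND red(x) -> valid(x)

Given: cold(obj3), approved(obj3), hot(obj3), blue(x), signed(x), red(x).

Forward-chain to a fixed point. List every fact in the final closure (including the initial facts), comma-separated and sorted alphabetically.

approved(obj3), blue(x), cold(obj3), flagged(obj3), flies(x), hot(obj3), large(x), open(x), red(x), signed(x), stale(obj3)

Round 1 fires r1, r7, giving flies(x), stale(obj3).
Round 2 fires r6, giving flagged(obj3).
Round 3 fires r4, giving large(x).
Round 4 fires r9, giving open(x).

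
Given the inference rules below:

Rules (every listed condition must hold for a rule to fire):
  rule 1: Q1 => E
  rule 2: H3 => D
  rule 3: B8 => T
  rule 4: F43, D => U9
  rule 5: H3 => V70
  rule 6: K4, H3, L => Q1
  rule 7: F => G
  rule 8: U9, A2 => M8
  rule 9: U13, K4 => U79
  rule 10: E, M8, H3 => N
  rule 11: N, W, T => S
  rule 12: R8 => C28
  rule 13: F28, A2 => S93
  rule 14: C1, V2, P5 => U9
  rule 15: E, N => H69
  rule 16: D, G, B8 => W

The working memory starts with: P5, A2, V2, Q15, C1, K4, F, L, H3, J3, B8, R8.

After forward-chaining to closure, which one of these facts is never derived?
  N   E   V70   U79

Round 1 — rule 2, rule 3, rule 5, rule 6, rule 7, rule 12, rule 14, derive D, T, V70, Q1, G, C28, U9.
Round 2 — rule 1, rule 8, rule 16, derive E, M8, W.
Round 3 — rule 10, derive N.
Round 4 — rule 11, rule 15, derive S, H69.
Derived: N (round 3), E (round 2), V70 (round 1). U79 never appears in any round.

U79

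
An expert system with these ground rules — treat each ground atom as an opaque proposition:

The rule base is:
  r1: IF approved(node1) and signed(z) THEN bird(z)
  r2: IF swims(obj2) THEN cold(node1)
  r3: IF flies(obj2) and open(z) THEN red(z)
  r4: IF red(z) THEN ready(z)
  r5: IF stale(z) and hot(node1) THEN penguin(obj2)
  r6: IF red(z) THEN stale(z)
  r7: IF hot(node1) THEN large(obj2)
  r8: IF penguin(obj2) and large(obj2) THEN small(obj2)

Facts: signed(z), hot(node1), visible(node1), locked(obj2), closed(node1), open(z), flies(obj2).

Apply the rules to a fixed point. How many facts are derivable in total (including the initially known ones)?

Round 1 fires r3, r7, giving red(z), large(obj2).
Round 2 fires r4, r6, giving ready(z), stale(z).
Round 3 fires r5, giving penguin(obj2).
Round 4 fires r8, giving small(obj2).
Closure: {closed(node1), flies(obj2), hot(node1), large(obj2), locked(obj2), open(z), penguin(obj2), ready(z), red(z), signed(z), small(obj2), stale(z), visible(node1)} — 13 facts.

13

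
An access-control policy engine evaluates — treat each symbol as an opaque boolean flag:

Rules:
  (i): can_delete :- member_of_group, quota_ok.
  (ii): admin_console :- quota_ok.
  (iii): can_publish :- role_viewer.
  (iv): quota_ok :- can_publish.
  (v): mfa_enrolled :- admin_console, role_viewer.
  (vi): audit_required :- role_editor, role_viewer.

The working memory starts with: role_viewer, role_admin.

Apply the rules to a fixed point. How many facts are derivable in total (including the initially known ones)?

6

Round 1: (iii) [can_publish :- role_viewer.]. New: can_publish.
Round 2: (iv) [quota_ok :- can_publish.]. New: quota_ok.
Round 3: (ii) [admin_console :- quota_ok.]. New: admin_console.
Round 4: (v) [mfa_enrolled :- admin_console, role_viewer.]. New: mfa_enrolled.
Closure: {admin_console, can_publish, mfa_enrolled, quota_ok, role_admin, role_viewer} — 6 facts.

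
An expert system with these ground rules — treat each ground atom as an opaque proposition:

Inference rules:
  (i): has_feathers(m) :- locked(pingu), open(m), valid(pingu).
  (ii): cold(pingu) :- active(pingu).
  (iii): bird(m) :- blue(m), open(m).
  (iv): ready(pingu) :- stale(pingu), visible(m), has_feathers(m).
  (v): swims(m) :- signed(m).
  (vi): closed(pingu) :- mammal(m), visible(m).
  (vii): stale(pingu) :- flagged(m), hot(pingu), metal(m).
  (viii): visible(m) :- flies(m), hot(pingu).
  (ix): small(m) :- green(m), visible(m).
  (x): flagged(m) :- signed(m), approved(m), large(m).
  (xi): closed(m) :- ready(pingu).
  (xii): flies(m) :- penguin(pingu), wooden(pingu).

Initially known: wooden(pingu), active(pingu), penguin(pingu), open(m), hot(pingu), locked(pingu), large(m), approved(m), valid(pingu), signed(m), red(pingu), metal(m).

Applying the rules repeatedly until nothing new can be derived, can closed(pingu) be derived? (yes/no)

Round 1: (i) [has_feathers(m) :- locked(pingu), open(m), valid(pingu).]; (ii) [cold(pingu) :- active(pingu).]; (v) [swims(m) :- signed(m).]; (x) [flagged(m) :- signed(m), approved(m), large(m).]; (xii) [flies(m) :- penguin(pingu), wooden(pingu).]. New: has_feathers(m), cold(pingu), swims(m), flagged(m), flies(m).
Round 2: (vii) [stale(pingu) :- flagged(m), hot(pingu), metal(m).]; (viii) [visible(m) :- flies(m), hot(pingu).]. New: stale(pingu), visible(m).
Round 3: (iv) [ready(pingu) :- stale(pingu), visible(m), has_feathers(m).]. New: ready(pingu).
Round 4: (xi) [closed(m) :- ready(pingu).]. New: closed(m).
Fixed point reached. closed(pingu) is concluded only by (vi); (vi) needs mammal(m) (never derived).

no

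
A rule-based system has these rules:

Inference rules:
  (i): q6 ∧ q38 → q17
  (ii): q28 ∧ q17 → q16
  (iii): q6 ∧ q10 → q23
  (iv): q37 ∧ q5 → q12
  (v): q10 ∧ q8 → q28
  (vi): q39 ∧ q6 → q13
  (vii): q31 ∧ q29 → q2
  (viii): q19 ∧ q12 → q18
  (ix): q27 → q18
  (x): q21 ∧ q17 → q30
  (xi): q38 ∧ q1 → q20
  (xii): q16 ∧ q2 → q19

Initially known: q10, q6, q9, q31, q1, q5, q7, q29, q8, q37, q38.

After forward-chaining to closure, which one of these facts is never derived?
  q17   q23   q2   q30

q30

Round 1 — (i), (iii), (iv), (v), (vii), (xi), derive q17, q23, q12, q28, q2, q20.
Round 2 — (ii), derive q16.
Round 3 — (xii), derive q19.
Round 4 — (viii), derive q18.
Derived: q23 (round 1), q17 (round 1), q2 (round 1). q30 never appears in any round.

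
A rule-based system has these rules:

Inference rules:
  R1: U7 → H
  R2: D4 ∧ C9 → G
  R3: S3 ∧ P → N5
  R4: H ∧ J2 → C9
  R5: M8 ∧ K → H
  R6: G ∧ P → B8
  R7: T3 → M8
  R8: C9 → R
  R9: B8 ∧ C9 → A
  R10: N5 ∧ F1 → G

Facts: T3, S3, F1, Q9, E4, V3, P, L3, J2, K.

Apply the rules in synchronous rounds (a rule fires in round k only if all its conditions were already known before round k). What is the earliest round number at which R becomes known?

Round 1 — R3, R7, derive N5, M8.
Round 2 — R5, R10, derive H, G.
Round 3 — R4, R6, derive C9, B8.
Round 4 — R8, R9, derive R, A.
R first appears in round 4.

4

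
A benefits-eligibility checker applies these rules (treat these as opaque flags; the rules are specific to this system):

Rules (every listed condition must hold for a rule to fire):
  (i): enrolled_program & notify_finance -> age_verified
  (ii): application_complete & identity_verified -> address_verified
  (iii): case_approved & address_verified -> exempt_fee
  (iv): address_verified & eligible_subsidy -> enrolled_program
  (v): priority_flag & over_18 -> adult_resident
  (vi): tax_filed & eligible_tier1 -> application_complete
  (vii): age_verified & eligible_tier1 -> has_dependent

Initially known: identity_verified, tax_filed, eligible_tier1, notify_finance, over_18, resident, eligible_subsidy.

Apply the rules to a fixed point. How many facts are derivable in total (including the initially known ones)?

12

Round 1: (vi) [tax_filed & eligible_tier1 -> application_complete]. Adds application_complete.
Round 2: (ii) [application_complete & identity_verified -> address_verified]. Adds address_verified.
Round 3: (iv) [address_verified & eligible_subsidy -> enrolled_program]. Adds enrolled_program.
Round 4: (i) [enrolled_program & notify_finance -> age_verified]. Adds age_verified.
Round 5: (vii) [age_verified & eligible_tier1 -> has_dependent]. Adds has_dependent.
Closure: {address_verified, age_verified, application_complete, eligible_subsidy, eligible_tier1, enrolled_program, has_dependent, identity_verified, notify_finance, over_18, resident, tax_filed} — 12 facts.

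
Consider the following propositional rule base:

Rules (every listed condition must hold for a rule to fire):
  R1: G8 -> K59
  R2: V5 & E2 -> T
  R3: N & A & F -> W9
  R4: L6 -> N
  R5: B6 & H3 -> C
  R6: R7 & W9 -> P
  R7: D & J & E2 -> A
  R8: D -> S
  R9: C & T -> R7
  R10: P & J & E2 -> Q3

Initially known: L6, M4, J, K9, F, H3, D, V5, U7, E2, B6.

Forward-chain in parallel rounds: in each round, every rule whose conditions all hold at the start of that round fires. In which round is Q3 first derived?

Round 1: R2 [V5 & E2 -> T]; R4 [L6 -> N]; R5 [B6 & H3 -> C]; R7 [D & J & E2 -> A]; R8 [D -> S]. New: T, N, C, A, S.
Round 2: R3 [N & A & F -> W9]; R9 [C & T -> R7]. New: W9, R7.
Round 3: R6 [R7 & W9 -> P]. New: P.
Round 4: R10 [P & J & E2 -> Q3]. New: Q3.
Q3 first appears in round 4.

4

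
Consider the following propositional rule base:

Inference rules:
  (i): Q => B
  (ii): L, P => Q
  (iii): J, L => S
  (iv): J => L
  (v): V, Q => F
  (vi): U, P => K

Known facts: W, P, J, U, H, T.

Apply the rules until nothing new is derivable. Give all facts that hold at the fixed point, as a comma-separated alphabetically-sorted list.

Round 1 — (iv), (vi), derive L, K.
Round 2 — (ii), (iii), derive Q, S.
Round 3 — (i), derive B.

B, H, J, K, L, P, Q, S, T, U, W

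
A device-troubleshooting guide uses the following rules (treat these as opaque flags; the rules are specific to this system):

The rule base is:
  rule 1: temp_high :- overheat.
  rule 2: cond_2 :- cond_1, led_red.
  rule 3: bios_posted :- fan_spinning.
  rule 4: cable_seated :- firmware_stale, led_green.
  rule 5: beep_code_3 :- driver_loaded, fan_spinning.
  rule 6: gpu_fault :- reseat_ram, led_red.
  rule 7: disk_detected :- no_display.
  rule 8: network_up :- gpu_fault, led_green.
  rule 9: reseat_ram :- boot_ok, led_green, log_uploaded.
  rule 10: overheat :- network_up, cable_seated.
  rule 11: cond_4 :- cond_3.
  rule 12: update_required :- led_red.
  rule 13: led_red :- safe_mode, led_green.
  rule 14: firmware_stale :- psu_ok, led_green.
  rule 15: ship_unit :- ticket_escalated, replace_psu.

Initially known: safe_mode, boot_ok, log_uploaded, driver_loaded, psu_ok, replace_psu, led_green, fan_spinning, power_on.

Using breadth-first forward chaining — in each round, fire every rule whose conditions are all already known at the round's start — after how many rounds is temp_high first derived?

5

Round 1: rule 3 [bios_posted :- fan_spinning.]; rule 5 [beep_code_3 :- driver_loaded, fan_spinning.]; rule 9 [reseat_ram :- boot_ok, led_green, log_uploaded.]; rule 13 [led_red :- safe_mode, led_green.]; rule 14 [firmware_stale :- psu_ok, led_green.]. Adds bios_posted, beep_code_3, reseat_ram, led_red, firmware_stale.
Round 2: rule 4 [cable_seated :- firmware_stale, led_green.]; rule 6 [gpu_fault :- reseat_ram, led_red.]; rule 12 [update_required :- led_red.]. Adds cable_seated, gpu_fault, update_required.
Round 3: rule 8 [network_up :- gpu_fault, led_green.]. Adds network_up.
Round 4: rule 10 [overheat :- network_up, cable_seated.]. Adds overheat.
Round 5: rule 1 [temp_high :- overheat.]. Adds temp_high.
temp_high first appears in round 5.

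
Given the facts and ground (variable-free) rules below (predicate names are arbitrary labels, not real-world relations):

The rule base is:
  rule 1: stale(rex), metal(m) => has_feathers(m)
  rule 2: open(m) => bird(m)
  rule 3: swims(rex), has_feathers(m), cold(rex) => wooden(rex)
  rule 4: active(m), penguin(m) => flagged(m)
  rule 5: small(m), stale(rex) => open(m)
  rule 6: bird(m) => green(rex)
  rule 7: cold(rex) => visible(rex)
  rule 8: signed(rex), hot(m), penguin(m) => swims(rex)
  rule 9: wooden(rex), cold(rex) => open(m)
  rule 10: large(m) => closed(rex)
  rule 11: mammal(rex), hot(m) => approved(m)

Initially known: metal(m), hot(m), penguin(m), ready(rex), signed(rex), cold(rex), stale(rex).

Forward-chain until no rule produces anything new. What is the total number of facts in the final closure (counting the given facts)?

Round 1 — rule 1, rule 7, rule 8, derive has_feathers(m), visible(rex), swims(rex).
Round 2 — rule 3, derive wooden(rex).
Round 3 — rule 9, derive open(m).
Round 4 — rule 2, derive bird(m).
Round 5 — rule 6, derive green(rex).
Closure: {bird(m), cold(rex), green(rex), has_feathers(m), hot(m), metal(m), open(m), penguin(m), ready(rex), signed(rex), stale(rex), swims(rex), visible(rex), wooden(rex)} — 14 facts.

14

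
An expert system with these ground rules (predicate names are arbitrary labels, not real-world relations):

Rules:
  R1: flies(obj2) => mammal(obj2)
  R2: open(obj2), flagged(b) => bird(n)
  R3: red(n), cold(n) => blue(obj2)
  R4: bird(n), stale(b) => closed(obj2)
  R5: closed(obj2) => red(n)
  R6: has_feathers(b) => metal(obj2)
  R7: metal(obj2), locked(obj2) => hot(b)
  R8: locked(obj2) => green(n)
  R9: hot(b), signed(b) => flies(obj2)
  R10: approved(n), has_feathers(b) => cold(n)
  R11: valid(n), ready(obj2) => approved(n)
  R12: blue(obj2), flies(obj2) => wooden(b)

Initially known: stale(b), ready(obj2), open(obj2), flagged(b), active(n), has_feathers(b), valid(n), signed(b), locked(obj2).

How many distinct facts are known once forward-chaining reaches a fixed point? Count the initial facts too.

21

[1] R2 [open(obj2), flagged(b) => bird(n)]; R6 [has_feathers(b) => metal(obj2)]; R8 [locked(obj2) => green(n)]; R11 [valid(n), ready(obj2) => approved(n)]. ⇒ new: bird(n), metal(obj2), green(n), approved(n).
[2] R4 [bird(n), stale(b) => closed(obj2)]; R7 [metal(obj2), locked(obj2) => hot(b)]; R10 [approved(n), has_feathers(b) => cold(n)]. ⇒ new: closed(obj2), hot(b), cold(n).
[3] R5 [closed(obj2) => red(n)]; R9 [hot(b), signed(b) => flies(obj2)]. ⇒ new: red(n), flies(obj2).
[4] R1 [flies(obj2) => mammal(obj2)]; R3 [red(n), cold(n) => blue(obj2)]. ⇒ new: mammal(obj2), blue(obj2).
[5] R12 [blue(obj2), flies(obj2) => wooden(b)]. ⇒ new: wooden(b).
Closure: {active(n), approved(n), bird(n), blue(obj2), closed(obj2), cold(n), flagged(b), flies(obj2), green(n), has_feathers(b), hot(b), locked(obj2), mammal(obj2), metal(obj2), open(obj2), ready(obj2), red(n), signed(b), stale(b), valid(n), wooden(b)} — 21 facts.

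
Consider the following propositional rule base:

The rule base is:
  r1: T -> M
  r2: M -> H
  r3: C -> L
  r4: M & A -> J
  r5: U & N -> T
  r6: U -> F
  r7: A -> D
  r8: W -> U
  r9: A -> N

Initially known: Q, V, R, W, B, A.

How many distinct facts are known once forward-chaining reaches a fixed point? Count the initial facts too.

Round 1 fires r7, r8, r9, giving D, U, N.
Round 2 fires r5, r6, giving T, F.
Round 3 fires r1, giving M.
Round 4 fires r2, r4, giving H, J.
Closure: {A, B, D, F, H, J, M, N, Q, R, T, U, V, W} — 14 facts.

14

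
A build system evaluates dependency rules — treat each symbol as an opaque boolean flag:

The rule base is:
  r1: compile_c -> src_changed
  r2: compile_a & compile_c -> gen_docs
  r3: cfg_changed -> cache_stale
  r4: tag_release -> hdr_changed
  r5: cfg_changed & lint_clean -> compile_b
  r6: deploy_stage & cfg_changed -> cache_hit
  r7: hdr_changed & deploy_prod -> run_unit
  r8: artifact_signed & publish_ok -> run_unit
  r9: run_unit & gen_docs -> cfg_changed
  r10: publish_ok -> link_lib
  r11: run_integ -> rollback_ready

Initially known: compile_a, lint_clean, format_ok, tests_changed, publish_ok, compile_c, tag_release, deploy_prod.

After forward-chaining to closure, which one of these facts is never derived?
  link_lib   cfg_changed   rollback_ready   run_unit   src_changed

rollback_ready

Round 1: r1 [compile_c -> src_changed]; r2 [compile_a & compile_c -> gen_docs]; r4 [tag_release -> hdr_changed]; r10 [publish_ok -> link_lib]. Adds src_changed, gen_docs, hdr_changed, link_lib.
Round 2: r7 [hdr_changed & deploy_prod -> run_unit]. Adds run_unit.
Round 3: r9 [run_unit & gen_docs -> cfg_changed]. Adds cfg_changed.
Round 4: r3 [cfg_changed -> cache_stale]; r5 [cfg_changed & lint_clean -> compile_b]. Adds cache_stale, compile_b.
Derived: cfg_changed (round 3), run_unit (round 2), src_changed (round 1), link_lib (round 1). rollback_ready never appears in any round.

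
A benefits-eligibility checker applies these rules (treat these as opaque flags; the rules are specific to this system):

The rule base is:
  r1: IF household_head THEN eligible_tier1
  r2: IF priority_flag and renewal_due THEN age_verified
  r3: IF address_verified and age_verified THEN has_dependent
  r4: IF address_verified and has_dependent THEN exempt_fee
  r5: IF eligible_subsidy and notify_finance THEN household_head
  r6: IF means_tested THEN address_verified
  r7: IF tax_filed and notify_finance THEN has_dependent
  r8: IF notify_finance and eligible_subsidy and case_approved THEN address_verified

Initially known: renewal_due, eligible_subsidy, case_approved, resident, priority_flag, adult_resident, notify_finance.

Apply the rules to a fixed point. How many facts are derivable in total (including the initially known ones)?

13

Round 1 — r2, r5, r8, derive age_verified, household_head, address_verified.
Round 2 — r1, r3, derive eligible_tier1, has_dependent.
Round 3 — r4, derive exempt_fee.
Closure: {address_verified, adult_resident, age_verified, case_approved, eligible_subsidy, eligible_tier1, exempt_fee, has_dependent, household_head, notify_finance, priority_flag, renewal_due, resident} — 13 facts.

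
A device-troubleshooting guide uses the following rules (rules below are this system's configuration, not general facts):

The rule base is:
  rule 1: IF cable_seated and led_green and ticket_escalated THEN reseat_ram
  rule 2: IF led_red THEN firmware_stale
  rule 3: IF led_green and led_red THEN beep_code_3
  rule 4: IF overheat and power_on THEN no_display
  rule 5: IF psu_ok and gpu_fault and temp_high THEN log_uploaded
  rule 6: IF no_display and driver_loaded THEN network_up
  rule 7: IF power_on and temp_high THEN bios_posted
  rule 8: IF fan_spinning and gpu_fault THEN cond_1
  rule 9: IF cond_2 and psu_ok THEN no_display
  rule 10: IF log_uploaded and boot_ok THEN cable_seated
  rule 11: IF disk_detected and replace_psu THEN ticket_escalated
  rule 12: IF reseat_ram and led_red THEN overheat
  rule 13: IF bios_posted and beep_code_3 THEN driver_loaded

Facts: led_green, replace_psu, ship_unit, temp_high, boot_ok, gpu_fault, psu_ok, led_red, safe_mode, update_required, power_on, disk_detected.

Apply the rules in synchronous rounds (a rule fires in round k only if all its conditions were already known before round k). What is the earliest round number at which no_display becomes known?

5

Round 1 — rule 2, rule 3, rule 5, rule 7, rule 11, derive firmware_stale, beep_code_3, log_uploaded, bios_posted, ticket_escalated.
Round 2 — rule 10, rule 13, derive cable_seated, driver_loaded.
Round 3 — rule 1, derive reseat_ram.
Round 4 — rule 12, derive overheat.
Round 5 — rule 4, derive no_display.
no_display first appears in round 5.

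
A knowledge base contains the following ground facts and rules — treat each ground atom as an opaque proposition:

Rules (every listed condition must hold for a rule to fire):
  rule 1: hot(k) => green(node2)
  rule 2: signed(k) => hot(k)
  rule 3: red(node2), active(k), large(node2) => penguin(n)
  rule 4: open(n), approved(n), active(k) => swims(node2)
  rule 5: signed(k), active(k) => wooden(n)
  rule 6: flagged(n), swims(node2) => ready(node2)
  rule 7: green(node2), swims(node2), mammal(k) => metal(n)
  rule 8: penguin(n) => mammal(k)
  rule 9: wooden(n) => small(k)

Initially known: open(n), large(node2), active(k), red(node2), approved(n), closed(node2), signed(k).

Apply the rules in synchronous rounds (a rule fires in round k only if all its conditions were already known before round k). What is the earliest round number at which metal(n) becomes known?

Round 1: rule 2 [signed(k) => hot(k)]; rule 3 [red(node2), active(k), large(node2) => penguin(n)]; rule 4 [open(n), approved(n), active(k) => swims(node2)]; rule 5 [signed(k), active(k) => wooden(n)]. Adds hot(k), penguin(n), swims(node2), wooden(n).
Round 2: rule 1 [hot(k) => green(node2)]; rule 8 [penguin(n) => mammal(k)]; rule 9 [wooden(n) => small(k)]. Adds green(node2), mammal(k), small(k).
Round 3: rule 7 [green(node2), swims(node2), mammal(k) => metal(n)]. Adds metal(n).
metal(n) first appears in round 3.

3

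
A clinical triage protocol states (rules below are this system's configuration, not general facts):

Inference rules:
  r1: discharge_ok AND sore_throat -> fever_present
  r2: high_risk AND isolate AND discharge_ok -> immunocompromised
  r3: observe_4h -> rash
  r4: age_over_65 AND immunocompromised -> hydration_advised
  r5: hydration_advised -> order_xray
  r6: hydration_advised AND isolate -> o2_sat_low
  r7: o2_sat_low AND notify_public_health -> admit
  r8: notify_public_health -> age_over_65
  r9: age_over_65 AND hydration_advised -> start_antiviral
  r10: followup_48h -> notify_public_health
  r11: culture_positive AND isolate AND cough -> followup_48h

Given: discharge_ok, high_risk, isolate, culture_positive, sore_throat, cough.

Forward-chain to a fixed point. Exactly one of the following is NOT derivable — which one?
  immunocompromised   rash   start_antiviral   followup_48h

Round 1 fires r1, r2, r11, giving fever_present, immunocompromised, followup_48h.
Round 2 fires r10, giving notify_public_health.
Round 3 fires r8, giving age_over_65.
Round 4 fires r4, giving hydration_advised.
Round 5 fires r5, r6, r9, giving order_xray, o2_sat_low, start_antiviral.
Round 6 fires r7, giving admit.
Derived: immunocompromised (round 1), followup_48h (round 1), start_antiviral (round 5). rash never appears in any round.

rash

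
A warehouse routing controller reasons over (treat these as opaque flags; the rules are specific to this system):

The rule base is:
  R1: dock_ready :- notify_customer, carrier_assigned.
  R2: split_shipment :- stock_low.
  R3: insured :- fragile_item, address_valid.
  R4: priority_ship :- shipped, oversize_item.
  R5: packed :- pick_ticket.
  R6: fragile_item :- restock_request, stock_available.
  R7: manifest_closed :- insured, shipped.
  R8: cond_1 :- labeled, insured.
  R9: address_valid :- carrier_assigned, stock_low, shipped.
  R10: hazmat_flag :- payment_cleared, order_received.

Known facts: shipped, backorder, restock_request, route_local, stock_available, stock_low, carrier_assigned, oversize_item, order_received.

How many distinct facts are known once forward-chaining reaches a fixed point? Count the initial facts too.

Round 1: R2 [split_shipment :- stock_low.]; R4 [priority_ship :- shipped, oversize_item.]; R6 [fragile_item :- restock_request, stock_available.]; R9 [address_valid :- carrier_assigned, stock_low, shipped.]. New: split_shipment, priority_ship, fragile_item, address_valid.
Round 2: R3 [insured :- fragile_item, address_valid.]. New: insured.
Round 3: R7 [manifest_closed :- insured, shipped.]. New: manifest_closed.
Closure: {address_valid, backorder, carrier_assigned, fragile_item, insured, manifest_closed, order_received, oversize_item, priority_ship, restock_request, route_local, shipped, split_shipment, stock_available, stock_low} — 15 facts.

15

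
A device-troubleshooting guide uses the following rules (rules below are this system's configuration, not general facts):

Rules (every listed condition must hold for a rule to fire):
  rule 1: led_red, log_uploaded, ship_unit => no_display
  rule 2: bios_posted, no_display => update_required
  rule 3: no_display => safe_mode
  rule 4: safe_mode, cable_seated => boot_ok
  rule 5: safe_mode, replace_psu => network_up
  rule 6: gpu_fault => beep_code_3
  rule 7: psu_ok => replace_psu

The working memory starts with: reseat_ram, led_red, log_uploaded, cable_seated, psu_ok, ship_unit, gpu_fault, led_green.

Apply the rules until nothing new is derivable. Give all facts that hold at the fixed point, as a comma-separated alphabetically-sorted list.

beep_code_3, boot_ok, cable_seated, gpu_fault, led_green, led_red, log_uploaded, network_up, no_display, psu_ok, replace_psu, reseat_ram, safe_mode, ship_unit

Round 1: rule 1 [led_red, log_uploaded, ship_unit => no_display]; rule 6 [gpu_fault => beep_code_3]; rule 7 [psu_ok => replace_psu]. Adds no_display, beep_code_3, replace_psu.
Round 2: rule 3 [no_display => safe_mode]. Adds safe_mode.
Round 3: rule 4 [safe_mode, cable_seated => boot_ok]; rule 5 [safe_mode, replace_psu => network_up]. Adds boot_ok, network_up.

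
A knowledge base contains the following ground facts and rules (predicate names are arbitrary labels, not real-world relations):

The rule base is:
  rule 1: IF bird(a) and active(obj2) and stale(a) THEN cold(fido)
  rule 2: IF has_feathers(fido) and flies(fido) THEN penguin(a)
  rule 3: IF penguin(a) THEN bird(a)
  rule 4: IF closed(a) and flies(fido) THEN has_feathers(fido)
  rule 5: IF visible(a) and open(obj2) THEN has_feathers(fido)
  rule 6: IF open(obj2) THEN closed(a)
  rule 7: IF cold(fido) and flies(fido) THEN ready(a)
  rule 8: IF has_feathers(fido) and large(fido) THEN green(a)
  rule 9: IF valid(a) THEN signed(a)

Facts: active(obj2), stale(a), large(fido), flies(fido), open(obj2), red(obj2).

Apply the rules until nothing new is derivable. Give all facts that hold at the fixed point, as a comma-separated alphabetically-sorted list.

active(obj2), bird(a), closed(a), cold(fido), flies(fido), green(a), has_feathers(fido), large(fido), open(obj2), penguin(a), ready(a), red(obj2), stale(a)

[1] rule 6 [IF open(obj2) THEN closed(a)]. ⇒ new: closed(a).
[2] rule 4 [IF closed(a) and flies(fido) THEN has_feathers(fido)]. ⇒ new: has_feathers(fido).
[3] rule 2 [IF has_feathers(fido) and flies(fido) THEN penguin(a)]; rule 8 [IF has_feathers(fido) and large(fido) THEN green(a)]. ⇒ new: penguin(a), green(a).
[4] rule 3 [IF penguin(a) THEN bird(a)]. ⇒ new: bird(a).
[5] rule 1 [IF bird(a) and active(obj2) and stale(a) THEN cold(fido)]. ⇒ new: cold(fido).
[6] rule 7 [IF cold(fido) and flies(fido) THEN ready(a)]. ⇒ new: ready(a).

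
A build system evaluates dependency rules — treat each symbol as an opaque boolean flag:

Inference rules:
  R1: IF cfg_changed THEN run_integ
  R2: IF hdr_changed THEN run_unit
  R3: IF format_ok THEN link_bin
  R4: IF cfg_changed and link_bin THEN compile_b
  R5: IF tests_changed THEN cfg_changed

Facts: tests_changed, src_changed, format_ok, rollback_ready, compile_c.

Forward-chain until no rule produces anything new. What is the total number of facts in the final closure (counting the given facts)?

Round 1 fires R3, R5, giving link_bin, cfg_changed.
Round 2 fires R1, R4, giving run_integ, compile_b.
Closure: {cfg_changed, compile_b, compile_c, format_ok, link_bin, rollback_ready, run_integ, src_changed, tests_changed} — 9 facts.

9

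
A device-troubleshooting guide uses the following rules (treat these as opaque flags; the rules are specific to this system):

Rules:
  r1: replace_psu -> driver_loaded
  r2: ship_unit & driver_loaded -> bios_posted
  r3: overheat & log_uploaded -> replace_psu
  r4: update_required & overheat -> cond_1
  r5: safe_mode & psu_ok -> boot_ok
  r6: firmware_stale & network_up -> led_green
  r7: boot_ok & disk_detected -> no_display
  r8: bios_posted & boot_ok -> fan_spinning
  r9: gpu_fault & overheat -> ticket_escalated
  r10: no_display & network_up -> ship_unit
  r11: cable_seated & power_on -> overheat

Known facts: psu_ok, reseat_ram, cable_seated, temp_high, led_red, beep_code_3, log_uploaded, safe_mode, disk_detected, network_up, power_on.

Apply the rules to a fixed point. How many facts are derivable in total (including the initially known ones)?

19

Round 1: r5 [safe_mode & psu_ok -> boot_ok]; r11 [cable_seated & power_on -> overheat]. New: boot_ok, overheat.
Round 2: r3 [overheat & log_uploaded -> replace_psu]; r7 [boot_ok & disk_detected -> no_display]. New: replace_psu, no_display.
Round 3: r1 [replace_psu -> driver_loaded]; r10 [no_display & network_up -> ship_unit]. New: driver_loaded, ship_unit.
Round 4: r2 [ship_unit & driver_loaded -> bios_posted]. New: bios_posted.
Round 5: r8 [bios_posted & boot_ok -> fan_spinning]. New: fan_spinning.
Closure: {beep_code_3, bios_posted, boot_ok, cable_seated, disk_detected, driver_loaded, fan_spinning, led_red, log_uploaded, network_up, no_display, overheat, power_on, psu_ok, replace_psu, reseat_ram, safe_mode, ship_unit, temp_high} — 19 facts.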